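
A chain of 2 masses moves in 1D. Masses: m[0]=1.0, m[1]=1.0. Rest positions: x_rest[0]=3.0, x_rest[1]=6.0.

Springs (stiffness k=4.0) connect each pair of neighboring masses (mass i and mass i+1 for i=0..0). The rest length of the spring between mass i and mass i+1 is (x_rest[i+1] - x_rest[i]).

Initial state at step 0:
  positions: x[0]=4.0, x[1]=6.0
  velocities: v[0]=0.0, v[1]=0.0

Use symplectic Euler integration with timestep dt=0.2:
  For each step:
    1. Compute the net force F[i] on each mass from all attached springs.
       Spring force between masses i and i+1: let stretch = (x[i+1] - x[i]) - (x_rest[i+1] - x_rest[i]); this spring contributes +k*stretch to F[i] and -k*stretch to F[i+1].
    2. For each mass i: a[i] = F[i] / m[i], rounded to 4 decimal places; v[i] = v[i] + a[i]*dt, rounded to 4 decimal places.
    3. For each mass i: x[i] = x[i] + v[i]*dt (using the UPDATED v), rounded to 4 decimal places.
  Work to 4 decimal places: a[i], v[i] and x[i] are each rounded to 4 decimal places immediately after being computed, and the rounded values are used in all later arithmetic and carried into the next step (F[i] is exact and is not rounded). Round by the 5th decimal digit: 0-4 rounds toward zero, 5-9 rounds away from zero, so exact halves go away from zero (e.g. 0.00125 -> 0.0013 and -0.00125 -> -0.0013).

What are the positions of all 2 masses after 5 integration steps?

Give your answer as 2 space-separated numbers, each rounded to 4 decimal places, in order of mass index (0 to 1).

Step 0: x=[4.0000 6.0000] v=[0.0000 0.0000]
Step 1: x=[3.8400 6.1600] v=[-0.8000 0.8000]
Step 2: x=[3.5712 6.4288] v=[-1.3440 1.3440]
Step 3: x=[3.2796 6.7204] v=[-1.4579 1.4579]
Step 4: x=[3.0585 6.9415] v=[-1.1053 1.1053]
Step 5: x=[2.9787 7.0213] v=[-0.3989 0.3989]

Answer: 2.9787 7.0213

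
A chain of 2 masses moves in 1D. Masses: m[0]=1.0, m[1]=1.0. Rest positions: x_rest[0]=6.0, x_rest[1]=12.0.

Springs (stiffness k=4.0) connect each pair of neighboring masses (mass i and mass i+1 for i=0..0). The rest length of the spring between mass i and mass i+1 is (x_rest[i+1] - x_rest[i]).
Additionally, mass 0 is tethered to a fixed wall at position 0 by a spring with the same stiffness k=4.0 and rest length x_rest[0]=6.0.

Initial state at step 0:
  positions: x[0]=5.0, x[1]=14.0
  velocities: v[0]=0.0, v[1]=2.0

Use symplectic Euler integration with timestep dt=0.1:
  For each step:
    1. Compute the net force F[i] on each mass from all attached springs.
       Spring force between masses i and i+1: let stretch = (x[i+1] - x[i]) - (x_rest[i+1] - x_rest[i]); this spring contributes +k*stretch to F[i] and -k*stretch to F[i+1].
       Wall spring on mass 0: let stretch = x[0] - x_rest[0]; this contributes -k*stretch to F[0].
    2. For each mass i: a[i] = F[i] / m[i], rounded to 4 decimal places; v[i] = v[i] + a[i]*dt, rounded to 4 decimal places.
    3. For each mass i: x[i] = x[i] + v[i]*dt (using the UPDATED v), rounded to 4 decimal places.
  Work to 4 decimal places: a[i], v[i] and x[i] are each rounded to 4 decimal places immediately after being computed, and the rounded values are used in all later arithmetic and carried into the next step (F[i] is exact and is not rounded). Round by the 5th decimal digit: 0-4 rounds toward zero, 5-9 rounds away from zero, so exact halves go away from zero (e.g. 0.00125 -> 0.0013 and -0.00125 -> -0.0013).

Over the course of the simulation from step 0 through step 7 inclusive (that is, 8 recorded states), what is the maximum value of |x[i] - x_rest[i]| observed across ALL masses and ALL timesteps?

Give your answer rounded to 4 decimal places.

Step 0: x=[5.0000 14.0000] v=[0.0000 2.0000]
Step 1: x=[5.1600 14.0800] v=[1.6000 0.8000]
Step 2: x=[5.4704 14.0432] v=[3.1040 -0.3680]
Step 3: x=[5.9049 13.9035] v=[4.3450 -1.3971]
Step 4: x=[6.4232 13.6839] v=[5.1825 -2.1965]
Step 5: x=[6.9750 13.4138] v=[5.5175 -2.7008]
Step 6: x=[7.5053 13.1262] v=[5.3030 -2.8763]
Step 7: x=[7.9602 12.8537] v=[4.5492 -2.7247]
Max displacement = 2.0800

Answer: 2.0800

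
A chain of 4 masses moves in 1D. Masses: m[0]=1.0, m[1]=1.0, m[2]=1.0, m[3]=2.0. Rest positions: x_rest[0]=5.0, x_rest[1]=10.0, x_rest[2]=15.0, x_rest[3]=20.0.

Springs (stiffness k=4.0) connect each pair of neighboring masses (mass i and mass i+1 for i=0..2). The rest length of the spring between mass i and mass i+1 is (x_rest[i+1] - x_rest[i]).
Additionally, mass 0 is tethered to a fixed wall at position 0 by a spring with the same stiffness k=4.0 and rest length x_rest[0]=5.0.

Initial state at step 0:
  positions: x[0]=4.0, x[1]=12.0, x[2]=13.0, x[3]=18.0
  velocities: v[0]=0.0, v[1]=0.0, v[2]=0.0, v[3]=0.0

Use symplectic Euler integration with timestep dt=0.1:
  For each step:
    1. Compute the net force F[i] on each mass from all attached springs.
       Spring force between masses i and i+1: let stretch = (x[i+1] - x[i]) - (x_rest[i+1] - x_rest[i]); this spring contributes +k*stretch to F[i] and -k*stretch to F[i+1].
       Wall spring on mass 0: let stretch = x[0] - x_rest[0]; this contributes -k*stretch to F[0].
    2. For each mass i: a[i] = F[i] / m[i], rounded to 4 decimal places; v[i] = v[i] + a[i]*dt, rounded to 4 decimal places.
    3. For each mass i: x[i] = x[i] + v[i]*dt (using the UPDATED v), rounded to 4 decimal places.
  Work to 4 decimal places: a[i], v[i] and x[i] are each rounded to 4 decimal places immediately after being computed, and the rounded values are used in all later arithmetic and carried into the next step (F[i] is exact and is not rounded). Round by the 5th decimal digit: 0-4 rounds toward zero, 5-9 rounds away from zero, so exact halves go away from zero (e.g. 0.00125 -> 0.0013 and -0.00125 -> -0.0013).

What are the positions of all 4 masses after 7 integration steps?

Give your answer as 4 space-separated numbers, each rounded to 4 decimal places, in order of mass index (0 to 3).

Answer: 6.0837 7.7022 15.1058 18.3015

Derivation:
Step 0: x=[4.0000 12.0000 13.0000 18.0000] v=[0.0000 0.0000 0.0000 0.0000]
Step 1: x=[4.1600 11.7200 13.1600 18.0000] v=[1.6000 -2.8000 1.6000 0.0000]
Step 2: x=[4.4560 11.1952 13.4560 18.0032] v=[2.9600 -5.2480 2.9600 0.0320]
Step 3: x=[4.8433 10.4913 13.8435 18.0155] v=[3.8733 -7.0394 3.8746 0.1226]
Step 4: x=[5.2628 9.6955 14.2638 18.0443] v=[4.1952 -7.9577 4.2025 0.2882]
Step 5: x=[5.6491 8.9052 14.6525 18.0975] v=[3.8632 -7.9035 3.8874 0.5321]
Step 6: x=[5.9397 8.2145 14.9492 18.1818] v=[2.9060 -6.9070 2.9665 0.8431]
Step 7: x=[6.0837 7.7022 15.1058 18.3015] v=[1.4400 -5.1230 1.5657 1.1966]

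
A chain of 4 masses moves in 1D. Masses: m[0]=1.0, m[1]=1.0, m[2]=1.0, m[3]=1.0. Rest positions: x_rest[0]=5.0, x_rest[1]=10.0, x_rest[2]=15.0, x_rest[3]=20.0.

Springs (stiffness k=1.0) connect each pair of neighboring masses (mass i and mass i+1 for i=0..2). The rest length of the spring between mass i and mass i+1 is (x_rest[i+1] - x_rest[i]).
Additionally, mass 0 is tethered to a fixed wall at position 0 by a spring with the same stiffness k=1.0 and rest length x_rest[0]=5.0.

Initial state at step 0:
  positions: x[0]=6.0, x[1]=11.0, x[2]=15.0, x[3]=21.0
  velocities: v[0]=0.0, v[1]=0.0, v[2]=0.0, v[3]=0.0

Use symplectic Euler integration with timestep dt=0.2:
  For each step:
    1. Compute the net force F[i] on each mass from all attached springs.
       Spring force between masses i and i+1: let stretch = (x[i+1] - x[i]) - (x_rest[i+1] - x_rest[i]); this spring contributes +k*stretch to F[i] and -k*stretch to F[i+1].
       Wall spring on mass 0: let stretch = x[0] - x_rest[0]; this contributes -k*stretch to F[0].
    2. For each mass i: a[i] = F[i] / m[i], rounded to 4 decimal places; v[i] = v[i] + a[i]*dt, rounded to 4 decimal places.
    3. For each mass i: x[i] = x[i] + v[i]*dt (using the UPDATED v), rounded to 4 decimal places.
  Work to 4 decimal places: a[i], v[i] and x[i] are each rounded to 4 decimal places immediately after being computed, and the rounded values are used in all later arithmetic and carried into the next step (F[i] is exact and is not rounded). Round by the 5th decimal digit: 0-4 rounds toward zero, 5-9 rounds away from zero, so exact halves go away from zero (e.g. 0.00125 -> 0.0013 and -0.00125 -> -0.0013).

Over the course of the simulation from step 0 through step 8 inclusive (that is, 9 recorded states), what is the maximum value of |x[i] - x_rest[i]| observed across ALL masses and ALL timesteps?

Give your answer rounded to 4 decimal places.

Step 0: x=[6.0000 11.0000 15.0000 21.0000] v=[0.0000 0.0000 0.0000 0.0000]
Step 1: x=[5.9600 10.9600 15.0800 20.9600] v=[-0.2000 -0.2000 0.4000 -0.2000]
Step 2: x=[5.8816 10.8848 15.2304 20.8848] v=[-0.3920 -0.3760 0.7520 -0.3760]
Step 3: x=[5.7681 10.7833 15.4332 20.7834] v=[-0.5677 -0.5075 1.0138 -0.5069]
Step 4: x=[5.6244 10.6672 15.6640 20.6680] v=[-0.7183 -0.5806 1.1539 -0.5769]
Step 5: x=[5.4575 10.5492 15.8951 20.5525] v=[-0.8346 -0.5898 1.1553 -0.5777]
Step 6: x=[5.2759 10.4414 16.0986 20.4507] v=[-0.9078 -0.5390 1.0176 -0.5092]
Step 7: x=[5.0899 10.3533 16.2499 20.3748] v=[-0.9299 -0.4407 0.7566 -0.3796]
Step 8: x=[4.9109 10.2905 16.3304 20.3339] v=[-0.8952 -0.3141 0.4023 -0.2046]
Max displacement = 1.3304

Answer: 1.3304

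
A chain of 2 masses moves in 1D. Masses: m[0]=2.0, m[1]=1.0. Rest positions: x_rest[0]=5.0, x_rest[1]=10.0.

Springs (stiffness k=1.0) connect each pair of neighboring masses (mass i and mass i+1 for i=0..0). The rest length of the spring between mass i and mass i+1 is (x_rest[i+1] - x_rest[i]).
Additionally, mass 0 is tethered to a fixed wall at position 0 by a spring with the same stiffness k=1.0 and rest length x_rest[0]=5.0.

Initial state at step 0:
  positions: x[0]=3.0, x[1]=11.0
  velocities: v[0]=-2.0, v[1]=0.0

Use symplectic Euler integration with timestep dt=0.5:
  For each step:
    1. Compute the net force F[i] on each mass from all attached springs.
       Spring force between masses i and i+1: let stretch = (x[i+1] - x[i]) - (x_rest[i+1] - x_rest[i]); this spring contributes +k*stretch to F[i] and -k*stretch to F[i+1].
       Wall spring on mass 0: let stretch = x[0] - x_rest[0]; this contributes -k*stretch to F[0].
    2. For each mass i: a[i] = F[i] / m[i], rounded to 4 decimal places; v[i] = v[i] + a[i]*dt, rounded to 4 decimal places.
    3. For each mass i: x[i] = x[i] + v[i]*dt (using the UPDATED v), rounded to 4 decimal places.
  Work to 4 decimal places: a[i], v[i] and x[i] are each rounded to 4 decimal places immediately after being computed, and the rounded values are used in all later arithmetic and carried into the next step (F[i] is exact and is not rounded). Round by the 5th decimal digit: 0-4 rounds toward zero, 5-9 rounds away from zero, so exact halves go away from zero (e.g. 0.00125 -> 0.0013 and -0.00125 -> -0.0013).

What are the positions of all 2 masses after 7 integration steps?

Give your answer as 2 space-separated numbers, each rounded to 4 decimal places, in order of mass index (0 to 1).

Step 0: x=[3.0000 11.0000] v=[-2.0000 0.0000]
Step 1: x=[2.6250 10.2500] v=[-0.7500 -1.5000]
Step 2: x=[2.8750 8.8438] v=[0.5000 -2.8125]
Step 3: x=[3.5118 7.1954] v=[1.2735 -3.2969]
Step 4: x=[4.1701 5.8761] v=[1.3165 -2.6387]
Step 5: x=[4.5204 5.3803] v=[0.7005 -0.9917]
Step 6: x=[4.4131 5.9195] v=[-0.2147 1.0784]
Step 7: x=[3.9424 7.3321] v=[-0.9414 2.8252]

Answer: 3.9424 7.3321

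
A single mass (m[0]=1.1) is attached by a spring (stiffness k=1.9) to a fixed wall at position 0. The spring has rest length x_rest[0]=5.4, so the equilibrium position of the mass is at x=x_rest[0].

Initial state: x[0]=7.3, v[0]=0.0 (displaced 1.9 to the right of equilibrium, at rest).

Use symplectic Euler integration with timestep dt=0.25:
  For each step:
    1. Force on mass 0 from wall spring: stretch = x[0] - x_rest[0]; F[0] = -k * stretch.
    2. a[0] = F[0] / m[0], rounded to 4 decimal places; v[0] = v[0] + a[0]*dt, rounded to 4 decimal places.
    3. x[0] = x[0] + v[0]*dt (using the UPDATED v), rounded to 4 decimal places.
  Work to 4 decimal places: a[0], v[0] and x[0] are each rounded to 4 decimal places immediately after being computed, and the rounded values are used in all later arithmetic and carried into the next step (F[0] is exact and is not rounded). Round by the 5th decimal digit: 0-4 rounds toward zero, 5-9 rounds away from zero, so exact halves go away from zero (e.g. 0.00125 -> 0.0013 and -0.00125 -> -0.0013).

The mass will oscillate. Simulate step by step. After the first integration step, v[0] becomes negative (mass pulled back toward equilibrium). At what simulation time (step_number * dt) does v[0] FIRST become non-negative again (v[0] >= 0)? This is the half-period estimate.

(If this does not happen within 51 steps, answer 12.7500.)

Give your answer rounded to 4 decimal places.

Step 0: x=[7.3000] v=[0.0000]
Step 1: x=[7.0949] v=[-0.8205]
Step 2: x=[6.7068] v=[-1.5524]
Step 3: x=[6.1776] v=[-2.1167]
Step 4: x=[5.5645] v=[-2.4525]
Step 5: x=[4.9336] v=[-2.5235]
Step 6: x=[4.3531] v=[-2.3221]
Step 7: x=[3.8856] v=[-1.8700]
Step 8: x=[3.5816] v=[-1.2161]
Step 9: x=[3.4739] v=[-0.4309]
Step 10: x=[3.5741] v=[0.4008]
First v>=0 after going negative at step 10, time=2.5000

Answer: 2.5000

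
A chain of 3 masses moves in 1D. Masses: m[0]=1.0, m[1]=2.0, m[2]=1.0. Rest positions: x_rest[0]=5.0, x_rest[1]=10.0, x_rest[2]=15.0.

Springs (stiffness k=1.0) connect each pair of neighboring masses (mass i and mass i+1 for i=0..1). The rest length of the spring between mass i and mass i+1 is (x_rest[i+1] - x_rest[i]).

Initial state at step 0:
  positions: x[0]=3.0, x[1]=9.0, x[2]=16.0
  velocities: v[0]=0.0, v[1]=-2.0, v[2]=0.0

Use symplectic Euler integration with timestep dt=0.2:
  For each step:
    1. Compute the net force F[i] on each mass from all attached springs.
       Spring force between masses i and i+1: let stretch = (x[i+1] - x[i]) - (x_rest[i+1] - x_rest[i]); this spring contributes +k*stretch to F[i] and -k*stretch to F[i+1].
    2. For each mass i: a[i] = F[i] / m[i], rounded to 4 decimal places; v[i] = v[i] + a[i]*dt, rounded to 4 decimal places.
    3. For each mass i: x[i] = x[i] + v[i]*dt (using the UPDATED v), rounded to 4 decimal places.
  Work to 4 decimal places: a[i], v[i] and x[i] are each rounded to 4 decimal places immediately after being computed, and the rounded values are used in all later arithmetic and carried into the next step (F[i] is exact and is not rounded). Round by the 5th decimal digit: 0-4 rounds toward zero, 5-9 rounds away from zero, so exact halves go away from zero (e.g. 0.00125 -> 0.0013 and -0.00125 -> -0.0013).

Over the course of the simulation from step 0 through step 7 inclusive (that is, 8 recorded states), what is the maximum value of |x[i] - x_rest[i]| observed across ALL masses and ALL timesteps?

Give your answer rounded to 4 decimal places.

Step 0: x=[3.0000 9.0000 16.0000] v=[0.0000 -2.0000 0.0000]
Step 1: x=[3.0400 8.6200 15.9200] v=[0.2000 -1.9000 -0.4000]
Step 2: x=[3.1032 8.2744 15.7480] v=[0.3160 -1.7280 -0.8600]
Step 3: x=[3.1732 7.9748 15.4771] v=[0.3502 -1.4978 -1.3547]
Step 4: x=[3.2353 7.7293 15.1061] v=[0.3105 -1.2277 -1.8552]
Step 5: x=[3.2772 7.5414 14.6400] v=[0.2093 -0.9394 -2.3306]
Step 6: x=[3.2896 7.4102 14.0899] v=[0.0621 -0.6560 -2.7503]
Step 7: x=[3.2668 7.3302 13.4727] v=[-0.1138 -0.4001 -3.0862]
Max displacement = 2.6698

Answer: 2.6698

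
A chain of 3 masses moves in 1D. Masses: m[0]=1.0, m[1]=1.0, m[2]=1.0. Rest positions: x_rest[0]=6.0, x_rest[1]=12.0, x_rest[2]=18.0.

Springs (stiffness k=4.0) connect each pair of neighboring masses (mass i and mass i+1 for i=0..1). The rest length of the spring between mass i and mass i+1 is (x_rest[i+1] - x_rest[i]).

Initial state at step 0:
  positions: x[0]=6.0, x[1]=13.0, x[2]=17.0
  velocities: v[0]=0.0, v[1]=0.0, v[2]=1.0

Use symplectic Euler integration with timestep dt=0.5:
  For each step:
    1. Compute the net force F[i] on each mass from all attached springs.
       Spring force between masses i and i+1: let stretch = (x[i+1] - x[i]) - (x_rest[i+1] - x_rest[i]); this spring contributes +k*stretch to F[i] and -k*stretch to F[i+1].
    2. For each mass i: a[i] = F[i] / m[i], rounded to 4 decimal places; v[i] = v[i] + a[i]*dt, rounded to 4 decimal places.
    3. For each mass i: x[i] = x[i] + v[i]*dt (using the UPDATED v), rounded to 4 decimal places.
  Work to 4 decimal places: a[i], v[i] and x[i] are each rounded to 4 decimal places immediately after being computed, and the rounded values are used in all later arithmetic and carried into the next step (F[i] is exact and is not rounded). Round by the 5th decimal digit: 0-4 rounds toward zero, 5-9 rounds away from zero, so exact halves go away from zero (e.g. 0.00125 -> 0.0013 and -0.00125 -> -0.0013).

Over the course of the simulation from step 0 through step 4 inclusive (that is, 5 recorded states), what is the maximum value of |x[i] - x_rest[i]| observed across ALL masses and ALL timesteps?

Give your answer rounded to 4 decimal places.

Step 0: x=[6.0000 13.0000 17.0000] v=[0.0000 0.0000 1.0000]
Step 1: x=[7.0000 10.0000 19.5000] v=[2.0000 -6.0000 5.0000]
Step 2: x=[5.0000 13.5000 18.5000] v=[-4.0000 7.0000 -2.0000]
Step 3: x=[5.5000 13.5000 18.5000] v=[1.0000 0.0000 0.0000]
Step 4: x=[8.0000 10.5000 19.5000] v=[5.0000 -6.0000 2.0000]
Max displacement = 2.0000

Answer: 2.0000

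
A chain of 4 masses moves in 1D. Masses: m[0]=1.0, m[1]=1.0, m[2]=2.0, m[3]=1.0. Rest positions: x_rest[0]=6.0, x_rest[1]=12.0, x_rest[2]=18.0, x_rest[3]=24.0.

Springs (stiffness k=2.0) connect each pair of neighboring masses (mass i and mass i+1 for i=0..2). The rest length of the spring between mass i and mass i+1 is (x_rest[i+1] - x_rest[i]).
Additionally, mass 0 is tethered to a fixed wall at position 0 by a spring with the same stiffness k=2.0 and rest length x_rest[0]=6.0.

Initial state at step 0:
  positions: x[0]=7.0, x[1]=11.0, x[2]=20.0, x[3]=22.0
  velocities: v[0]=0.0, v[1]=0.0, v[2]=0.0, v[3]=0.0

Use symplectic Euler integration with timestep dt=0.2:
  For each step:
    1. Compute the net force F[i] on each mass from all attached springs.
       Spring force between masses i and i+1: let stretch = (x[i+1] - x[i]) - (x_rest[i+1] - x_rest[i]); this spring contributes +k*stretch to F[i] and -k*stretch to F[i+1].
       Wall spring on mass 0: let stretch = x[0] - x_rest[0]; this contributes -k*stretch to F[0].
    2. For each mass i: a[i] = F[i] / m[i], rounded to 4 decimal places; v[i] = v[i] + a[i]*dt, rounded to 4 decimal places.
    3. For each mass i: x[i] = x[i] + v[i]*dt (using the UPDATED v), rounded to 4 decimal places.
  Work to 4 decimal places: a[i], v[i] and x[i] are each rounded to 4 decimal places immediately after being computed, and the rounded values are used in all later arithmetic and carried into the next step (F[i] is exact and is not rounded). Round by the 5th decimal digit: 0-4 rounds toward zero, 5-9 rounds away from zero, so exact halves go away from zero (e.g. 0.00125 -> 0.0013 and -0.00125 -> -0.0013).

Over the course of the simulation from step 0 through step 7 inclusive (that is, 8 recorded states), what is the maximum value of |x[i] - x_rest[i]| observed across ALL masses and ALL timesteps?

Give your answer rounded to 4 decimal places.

Answer: 2.3572

Derivation:
Step 0: x=[7.0000 11.0000 20.0000 22.0000] v=[0.0000 0.0000 0.0000 0.0000]
Step 1: x=[6.7600 11.4000 19.7200 22.3200] v=[-1.2000 2.0000 -1.4000 1.6000]
Step 2: x=[6.3504 12.0944 19.2112 22.9120] v=[-2.0480 3.4720 -2.5440 2.9600]
Step 3: x=[5.8923 12.8986 18.5658 23.6879] v=[-2.2906 4.0211 -3.2272 3.8797]
Step 4: x=[5.5233 13.5957 17.8986 24.5341] v=[-1.8450 3.4855 -3.3362 4.2309]
Step 5: x=[5.3582 13.9912 17.3247 25.3294] v=[-0.8254 1.9777 -2.8697 3.9767]
Step 6: x=[5.4551 13.9628 16.9376 25.9644] v=[0.4845 -0.1421 -1.9355 3.1748]
Step 7: x=[5.7962 13.4917 16.7926 26.3572] v=[1.7055 -2.3553 -0.7251 1.9641]
Max displacement = 2.3572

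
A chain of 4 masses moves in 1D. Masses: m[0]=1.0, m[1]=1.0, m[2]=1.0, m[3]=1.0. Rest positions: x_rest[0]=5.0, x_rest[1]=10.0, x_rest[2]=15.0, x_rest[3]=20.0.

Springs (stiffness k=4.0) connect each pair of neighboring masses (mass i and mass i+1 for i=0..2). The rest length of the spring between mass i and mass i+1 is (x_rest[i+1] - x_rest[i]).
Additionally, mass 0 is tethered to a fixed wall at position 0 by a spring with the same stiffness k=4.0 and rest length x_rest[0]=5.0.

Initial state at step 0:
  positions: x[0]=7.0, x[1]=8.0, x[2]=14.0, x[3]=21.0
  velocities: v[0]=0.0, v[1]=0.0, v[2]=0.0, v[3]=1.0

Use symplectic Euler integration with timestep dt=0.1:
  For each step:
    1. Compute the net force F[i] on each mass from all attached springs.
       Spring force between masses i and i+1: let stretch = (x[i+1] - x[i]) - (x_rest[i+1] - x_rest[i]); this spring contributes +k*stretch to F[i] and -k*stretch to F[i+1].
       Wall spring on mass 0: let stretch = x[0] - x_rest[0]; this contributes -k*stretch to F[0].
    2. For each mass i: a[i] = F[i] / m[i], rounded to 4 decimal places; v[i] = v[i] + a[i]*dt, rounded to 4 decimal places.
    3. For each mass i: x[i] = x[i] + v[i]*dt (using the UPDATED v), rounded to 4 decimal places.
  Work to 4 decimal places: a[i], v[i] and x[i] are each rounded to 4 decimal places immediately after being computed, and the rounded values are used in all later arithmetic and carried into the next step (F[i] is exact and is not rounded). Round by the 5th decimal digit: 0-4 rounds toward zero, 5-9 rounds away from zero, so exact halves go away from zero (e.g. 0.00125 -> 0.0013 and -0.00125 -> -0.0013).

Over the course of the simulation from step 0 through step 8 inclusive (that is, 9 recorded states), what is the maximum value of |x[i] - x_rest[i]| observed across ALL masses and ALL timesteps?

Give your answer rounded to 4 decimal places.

Answer: 2.2028

Derivation:
Step 0: x=[7.0000 8.0000 14.0000 21.0000] v=[0.0000 0.0000 0.0000 1.0000]
Step 1: x=[6.7600 8.2000 14.0400 21.0200] v=[-2.4000 2.0000 0.4000 0.2000]
Step 2: x=[6.3072 8.5760 14.1256 20.9608] v=[-4.5280 3.7600 0.8560 -0.5920]
Step 3: x=[5.6929 9.0832 14.2626 20.8282] v=[-6.1434 5.0723 1.3702 -1.3261]
Step 4: x=[4.9865 9.6620 14.4551 20.6330] v=[-7.0644 5.7879 1.9247 -1.9523]
Step 5: x=[4.2676 10.2455 14.7030 20.3907] v=[-7.1888 5.8349 2.4786 -2.4235]
Step 6: x=[3.6171 10.7682 15.0001 20.1208] v=[-6.5047 5.2267 2.9707 -2.6986]
Step 7: x=[3.1080 11.1741 15.3327 19.8461] v=[-5.0911 4.0590 3.3262 -2.7469]
Step 8: x=[2.7972 11.4237 15.6795 19.5909] v=[-3.1079 2.4960 3.4681 -2.5523]
Max displacement = 2.2028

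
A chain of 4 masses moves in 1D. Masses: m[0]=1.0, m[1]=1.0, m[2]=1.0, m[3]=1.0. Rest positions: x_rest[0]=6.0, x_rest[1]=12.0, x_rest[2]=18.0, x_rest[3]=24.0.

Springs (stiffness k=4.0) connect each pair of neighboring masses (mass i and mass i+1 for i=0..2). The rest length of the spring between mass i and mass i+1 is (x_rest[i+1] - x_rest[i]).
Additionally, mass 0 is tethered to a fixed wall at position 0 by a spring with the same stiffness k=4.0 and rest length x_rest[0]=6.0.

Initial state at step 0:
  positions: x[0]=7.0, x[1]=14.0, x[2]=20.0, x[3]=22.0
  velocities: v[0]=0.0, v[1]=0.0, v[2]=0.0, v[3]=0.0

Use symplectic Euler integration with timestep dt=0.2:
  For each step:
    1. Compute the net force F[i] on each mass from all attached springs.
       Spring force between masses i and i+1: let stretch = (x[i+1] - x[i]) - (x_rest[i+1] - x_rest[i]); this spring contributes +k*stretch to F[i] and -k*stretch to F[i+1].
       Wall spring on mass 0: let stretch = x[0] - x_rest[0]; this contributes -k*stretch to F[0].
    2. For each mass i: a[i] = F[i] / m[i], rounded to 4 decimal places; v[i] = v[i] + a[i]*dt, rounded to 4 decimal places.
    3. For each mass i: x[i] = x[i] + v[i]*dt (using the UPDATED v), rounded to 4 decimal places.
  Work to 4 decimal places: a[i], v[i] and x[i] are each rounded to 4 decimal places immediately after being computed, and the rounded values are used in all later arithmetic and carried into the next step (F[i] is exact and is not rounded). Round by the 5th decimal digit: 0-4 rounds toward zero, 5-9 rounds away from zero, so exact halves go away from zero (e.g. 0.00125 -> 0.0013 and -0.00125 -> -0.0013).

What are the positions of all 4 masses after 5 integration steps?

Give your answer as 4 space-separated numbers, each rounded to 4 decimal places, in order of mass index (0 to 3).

Answer: 6.1773 11.0839 17.1260 26.3257

Derivation:
Step 0: x=[7.0000 14.0000 20.0000 22.0000] v=[0.0000 0.0000 0.0000 0.0000]
Step 1: x=[7.0000 13.8400 19.3600 22.6400] v=[0.0000 -0.8000 -3.2000 3.2000]
Step 2: x=[6.9744 13.4688 18.3616 23.7152] v=[-0.1280 -1.8560 -4.9920 5.3760]
Step 3: x=[6.8720 12.8413 17.4369 24.8938] v=[-0.5120 -3.1373 -4.6234 5.8931]
Step 4: x=[6.6252 11.9940 16.9700 25.8393] v=[-1.2342 -4.2363 -2.3344 4.7276]
Step 5: x=[6.1773 11.0839 17.1260 26.3257] v=[-2.2393 -4.5505 0.7802 2.4322]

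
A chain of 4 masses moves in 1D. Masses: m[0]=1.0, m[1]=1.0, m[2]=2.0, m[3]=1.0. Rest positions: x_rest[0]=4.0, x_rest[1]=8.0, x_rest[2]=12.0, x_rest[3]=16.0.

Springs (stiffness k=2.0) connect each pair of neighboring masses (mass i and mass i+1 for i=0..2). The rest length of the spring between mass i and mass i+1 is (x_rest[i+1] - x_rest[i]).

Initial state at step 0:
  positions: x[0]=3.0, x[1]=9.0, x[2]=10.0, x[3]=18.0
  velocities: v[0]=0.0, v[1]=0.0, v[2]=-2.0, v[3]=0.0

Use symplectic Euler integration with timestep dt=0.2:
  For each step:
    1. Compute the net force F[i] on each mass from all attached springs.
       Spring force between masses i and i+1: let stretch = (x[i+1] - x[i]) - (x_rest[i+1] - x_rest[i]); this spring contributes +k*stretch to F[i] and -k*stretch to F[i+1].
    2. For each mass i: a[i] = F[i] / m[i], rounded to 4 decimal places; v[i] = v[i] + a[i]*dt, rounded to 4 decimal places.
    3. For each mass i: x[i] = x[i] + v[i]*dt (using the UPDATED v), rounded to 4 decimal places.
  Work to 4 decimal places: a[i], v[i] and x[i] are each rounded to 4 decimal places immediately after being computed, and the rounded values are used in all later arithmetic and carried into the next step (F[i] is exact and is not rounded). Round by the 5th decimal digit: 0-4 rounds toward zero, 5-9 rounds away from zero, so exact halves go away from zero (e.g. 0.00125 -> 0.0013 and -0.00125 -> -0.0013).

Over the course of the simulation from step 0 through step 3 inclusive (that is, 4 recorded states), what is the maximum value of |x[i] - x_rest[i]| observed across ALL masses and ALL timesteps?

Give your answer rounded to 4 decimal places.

Step 0: x=[3.0000 9.0000 10.0000 18.0000] v=[0.0000 0.0000 -2.0000 0.0000]
Step 1: x=[3.1600 8.6000 9.8800 17.6800] v=[0.8000 -2.0000 -0.6000 -1.6000]
Step 2: x=[3.4352 7.8672 10.0208 17.0560] v=[1.3760 -3.6640 0.7040 -3.1200]
Step 3: x=[3.7450 6.9521 10.3569 16.1892] v=[1.5488 -4.5754 1.6803 -4.3341]
Max displacement = 2.1200

Answer: 2.1200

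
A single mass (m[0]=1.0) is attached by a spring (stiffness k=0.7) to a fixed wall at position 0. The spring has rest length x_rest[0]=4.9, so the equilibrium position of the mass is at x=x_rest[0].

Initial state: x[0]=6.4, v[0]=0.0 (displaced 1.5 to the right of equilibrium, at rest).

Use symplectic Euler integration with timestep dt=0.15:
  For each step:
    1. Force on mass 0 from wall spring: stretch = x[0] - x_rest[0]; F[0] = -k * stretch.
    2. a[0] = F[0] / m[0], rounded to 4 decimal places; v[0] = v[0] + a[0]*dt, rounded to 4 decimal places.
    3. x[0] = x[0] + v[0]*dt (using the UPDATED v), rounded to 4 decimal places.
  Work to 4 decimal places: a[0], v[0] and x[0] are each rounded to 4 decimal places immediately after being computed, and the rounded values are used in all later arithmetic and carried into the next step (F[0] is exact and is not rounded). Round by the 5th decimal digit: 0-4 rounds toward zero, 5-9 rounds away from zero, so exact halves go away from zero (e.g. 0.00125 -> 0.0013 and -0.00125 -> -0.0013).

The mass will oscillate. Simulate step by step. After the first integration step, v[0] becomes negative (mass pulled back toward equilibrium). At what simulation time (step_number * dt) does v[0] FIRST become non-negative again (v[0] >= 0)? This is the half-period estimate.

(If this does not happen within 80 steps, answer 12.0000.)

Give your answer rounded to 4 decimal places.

Answer: 3.9000

Derivation:
Step 0: x=[6.4000] v=[0.0000]
Step 1: x=[6.3764] v=[-0.1575]
Step 2: x=[6.3295] v=[-0.3125]
Step 3: x=[6.2601] v=[-0.4626]
Step 4: x=[6.1693] v=[-0.6054]
Step 5: x=[6.0585] v=[-0.7387]
Step 6: x=[5.9294] v=[-0.8604]
Step 7: x=[5.7841] v=[-0.9685]
Step 8: x=[5.6249] v=[-1.0613]
Step 9: x=[5.4543] v=[-1.1374]
Step 10: x=[5.2750] v=[-1.1956]
Step 11: x=[5.0898] v=[-1.2350]
Step 12: x=[4.9016] v=[-1.2549]
Step 13: x=[4.7133] v=[-1.2551]
Step 14: x=[4.5280] v=[-1.2355]
Step 15: x=[4.3485] v=[-1.1964]
Step 16: x=[4.1777] v=[-1.1385]
Step 17: x=[4.0183] v=[-1.0627]
Step 18: x=[3.8728] v=[-0.9701]
Step 19: x=[3.7435] v=[-0.8623]
Step 20: x=[3.6324] v=[-0.7409]
Step 21: x=[3.5412] v=[-0.6078]
Step 22: x=[3.4714] v=[-0.4651]
Step 23: x=[3.4241] v=[-0.3151]
Step 24: x=[3.4001] v=[-0.1601]
Step 25: x=[3.3997] v=[-0.0026]
Step 26: x=[3.4229] v=[0.1549]
First v>=0 after going negative at step 26, time=3.9000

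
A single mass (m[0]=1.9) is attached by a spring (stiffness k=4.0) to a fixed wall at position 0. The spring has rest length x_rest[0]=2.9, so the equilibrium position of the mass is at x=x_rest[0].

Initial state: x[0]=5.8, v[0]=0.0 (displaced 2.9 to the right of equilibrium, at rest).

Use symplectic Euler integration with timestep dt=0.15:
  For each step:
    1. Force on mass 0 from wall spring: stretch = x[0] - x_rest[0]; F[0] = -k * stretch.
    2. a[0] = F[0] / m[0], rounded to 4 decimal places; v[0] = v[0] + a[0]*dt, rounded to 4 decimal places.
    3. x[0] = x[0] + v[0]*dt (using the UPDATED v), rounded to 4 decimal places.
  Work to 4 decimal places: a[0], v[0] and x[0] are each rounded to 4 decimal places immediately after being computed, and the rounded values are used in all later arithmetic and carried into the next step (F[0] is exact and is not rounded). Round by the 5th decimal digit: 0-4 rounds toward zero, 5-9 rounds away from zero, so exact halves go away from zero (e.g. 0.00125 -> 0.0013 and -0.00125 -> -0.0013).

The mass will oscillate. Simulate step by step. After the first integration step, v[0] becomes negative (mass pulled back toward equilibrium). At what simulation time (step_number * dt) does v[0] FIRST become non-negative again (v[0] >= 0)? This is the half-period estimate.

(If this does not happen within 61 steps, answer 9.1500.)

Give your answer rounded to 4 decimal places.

Answer: 2.2500

Derivation:
Step 0: x=[5.8000] v=[0.0000]
Step 1: x=[5.6626] v=[-0.9158]
Step 2: x=[5.3944] v=[-1.7882]
Step 3: x=[5.0080] v=[-2.5759]
Step 4: x=[4.5218] v=[-3.2416]
Step 5: x=[3.9587] v=[-3.7537]
Step 6: x=[3.3455] v=[-4.0880]
Step 7: x=[2.7112] v=[-4.2287]
Step 8: x=[2.0858] v=[-4.1691]
Step 9: x=[1.4990] v=[-3.9120]
Step 10: x=[0.9786] v=[-3.4696]
Step 11: x=[0.5492] v=[-2.8628]
Step 12: x=[0.2311] v=[-2.1204]
Step 13: x=[0.0395] v=[-1.2776]
Step 14: x=[-0.0166] v=[-0.3743]
Step 15: x=[0.0654] v=[0.5467]
First v>=0 after going negative at step 15, time=2.2500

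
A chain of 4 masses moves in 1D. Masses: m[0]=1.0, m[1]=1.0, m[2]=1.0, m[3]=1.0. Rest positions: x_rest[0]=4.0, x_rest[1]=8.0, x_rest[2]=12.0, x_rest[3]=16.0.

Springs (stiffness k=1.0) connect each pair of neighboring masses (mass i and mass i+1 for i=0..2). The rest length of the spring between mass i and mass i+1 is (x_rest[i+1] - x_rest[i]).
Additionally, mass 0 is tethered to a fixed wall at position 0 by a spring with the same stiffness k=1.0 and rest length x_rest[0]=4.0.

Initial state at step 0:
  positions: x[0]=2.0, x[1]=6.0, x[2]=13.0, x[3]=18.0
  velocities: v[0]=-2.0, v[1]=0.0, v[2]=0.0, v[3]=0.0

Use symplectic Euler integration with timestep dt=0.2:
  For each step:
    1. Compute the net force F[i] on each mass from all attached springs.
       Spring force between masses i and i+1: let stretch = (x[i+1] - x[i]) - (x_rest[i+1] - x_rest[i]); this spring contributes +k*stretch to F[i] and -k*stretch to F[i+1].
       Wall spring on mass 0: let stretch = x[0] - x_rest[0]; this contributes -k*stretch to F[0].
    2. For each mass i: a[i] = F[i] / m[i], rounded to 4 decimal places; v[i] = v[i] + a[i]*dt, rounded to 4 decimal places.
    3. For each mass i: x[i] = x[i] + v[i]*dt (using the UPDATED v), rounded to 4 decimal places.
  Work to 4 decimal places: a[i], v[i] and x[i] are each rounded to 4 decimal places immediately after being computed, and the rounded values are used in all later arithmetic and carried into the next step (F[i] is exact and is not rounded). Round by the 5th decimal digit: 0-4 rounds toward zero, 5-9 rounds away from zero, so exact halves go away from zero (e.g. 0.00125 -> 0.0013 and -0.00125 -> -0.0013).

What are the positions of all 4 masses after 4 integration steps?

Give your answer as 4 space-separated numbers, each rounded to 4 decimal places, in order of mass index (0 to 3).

Step 0: x=[2.0000 6.0000 13.0000 18.0000] v=[-2.0000 0.0000 0.0000 0.0000]
Step 1: x=[1.6800 6.1200 12.9200 17.9600] v=[-1.6000 0.6000 -0.4000 -0.2000]
Step 2: x=[1.4704 6.3344 12.7696 17.8784] v=[-1.0480 1.0720 -0.7520 -0.4080]
Step 3: x=[1.3965 6.6116 12.5661 17.7524] v=[-0.3693 1.3862 -1.0173 -0.6298]
Step 4: x=[1.4754 6.9184 12.3319 17.5790] v=[0.3944 1.5341 -1.1709 -0.8671]

Answer: 1.4754 6.9184 12.3319 17.5790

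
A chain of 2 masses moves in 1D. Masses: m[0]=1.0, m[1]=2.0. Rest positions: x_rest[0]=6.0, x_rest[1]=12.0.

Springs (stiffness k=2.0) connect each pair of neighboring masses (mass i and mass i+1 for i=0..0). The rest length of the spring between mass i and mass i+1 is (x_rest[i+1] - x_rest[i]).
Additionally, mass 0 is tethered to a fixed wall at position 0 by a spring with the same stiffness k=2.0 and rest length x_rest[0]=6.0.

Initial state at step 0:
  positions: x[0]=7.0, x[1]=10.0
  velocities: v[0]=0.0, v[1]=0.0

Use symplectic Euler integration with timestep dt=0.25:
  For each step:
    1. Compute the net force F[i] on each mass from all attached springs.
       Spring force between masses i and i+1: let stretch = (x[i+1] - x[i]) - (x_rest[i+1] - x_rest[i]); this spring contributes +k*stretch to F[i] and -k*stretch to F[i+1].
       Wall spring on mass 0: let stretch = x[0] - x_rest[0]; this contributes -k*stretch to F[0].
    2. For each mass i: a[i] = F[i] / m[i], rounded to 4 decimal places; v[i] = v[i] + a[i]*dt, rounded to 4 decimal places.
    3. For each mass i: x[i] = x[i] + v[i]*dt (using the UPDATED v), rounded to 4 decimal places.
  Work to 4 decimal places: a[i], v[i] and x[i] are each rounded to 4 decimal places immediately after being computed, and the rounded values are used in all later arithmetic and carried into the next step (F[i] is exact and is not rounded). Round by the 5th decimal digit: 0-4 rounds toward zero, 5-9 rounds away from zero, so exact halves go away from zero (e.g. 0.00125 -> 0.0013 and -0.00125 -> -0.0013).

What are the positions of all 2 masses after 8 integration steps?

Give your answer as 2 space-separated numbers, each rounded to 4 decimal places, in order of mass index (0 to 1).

Answer: 5.6406 11.8225

Derivation:
Step 0: x=[7.0000 10.0000] v=[0.0000 0.0000]
Step 1: x=[6.5000 10.1875] v=[-2.0000 0.7500]
Step 2: x=[5.6484 10.5195] v=[-3.4063 1.3281]
Step 3: x=[4.6997 10.9221] v=[-3.7950 1.6103]
Step 4: x=[3.9413 11.3108] v=[-3.0337 1.5547]
Step 5: x=[3.6114 11.6139] v=[-1.3196 1.2123]
Step 6: x=[3.8304 11.7918] v=[0.8760 0.7117]
Step 7: x=[4.5658 11.8472] v=[2.9415 0.2214]
Step 8: x=[5.6406 11.8225] v=[4.2993 -0.0990]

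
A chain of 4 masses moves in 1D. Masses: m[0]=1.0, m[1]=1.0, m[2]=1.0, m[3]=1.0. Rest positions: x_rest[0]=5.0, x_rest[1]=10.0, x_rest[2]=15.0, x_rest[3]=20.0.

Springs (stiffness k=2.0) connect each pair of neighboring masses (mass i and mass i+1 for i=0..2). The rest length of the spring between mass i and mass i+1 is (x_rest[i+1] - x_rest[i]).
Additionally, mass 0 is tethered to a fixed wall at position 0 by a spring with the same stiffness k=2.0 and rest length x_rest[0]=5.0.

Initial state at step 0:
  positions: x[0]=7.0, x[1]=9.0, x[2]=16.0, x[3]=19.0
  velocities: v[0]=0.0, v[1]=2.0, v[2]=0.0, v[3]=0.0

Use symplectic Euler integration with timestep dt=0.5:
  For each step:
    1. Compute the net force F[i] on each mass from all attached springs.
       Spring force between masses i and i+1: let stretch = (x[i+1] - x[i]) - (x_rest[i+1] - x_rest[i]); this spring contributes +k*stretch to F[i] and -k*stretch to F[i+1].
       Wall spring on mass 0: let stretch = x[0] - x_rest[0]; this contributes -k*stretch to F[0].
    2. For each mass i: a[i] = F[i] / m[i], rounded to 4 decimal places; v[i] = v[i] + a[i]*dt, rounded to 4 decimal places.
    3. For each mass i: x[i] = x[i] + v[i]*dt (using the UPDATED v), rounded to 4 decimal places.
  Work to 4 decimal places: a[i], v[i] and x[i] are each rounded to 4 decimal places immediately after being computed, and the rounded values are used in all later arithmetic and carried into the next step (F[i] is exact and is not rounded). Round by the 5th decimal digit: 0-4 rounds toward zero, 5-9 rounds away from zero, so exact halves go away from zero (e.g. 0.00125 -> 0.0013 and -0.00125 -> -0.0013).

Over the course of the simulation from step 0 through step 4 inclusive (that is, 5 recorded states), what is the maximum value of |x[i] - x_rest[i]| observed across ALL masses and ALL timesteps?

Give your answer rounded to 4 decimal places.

Answer: 2.7500

Derivation:
Step 0: x=[7.0000 9.0000 16.0000 19.0000] v=[0.0000 2.0000 0.0000 0.0000]
Step 1: x=[4.5000 12.5000 14.0000 20.0000] v=[-5.0000 7.0000 -4.0000 2.0000]
Step 2: x=[3.7500 12.7500 14.2500 20.5000] v=[-1.5000 0.5000 0.5000 1.0000]
Step 3: x=[5.6250 9.2500 16.8750 20.3750] v=[3.7500 -7.0000 5.2500 -0.2500]
Step 4: x=[6.5000 7.7500 17.4375 21.0000] v=[1.7500 -3.0000 1.1250 1.2500]
Max displacement = 2.7500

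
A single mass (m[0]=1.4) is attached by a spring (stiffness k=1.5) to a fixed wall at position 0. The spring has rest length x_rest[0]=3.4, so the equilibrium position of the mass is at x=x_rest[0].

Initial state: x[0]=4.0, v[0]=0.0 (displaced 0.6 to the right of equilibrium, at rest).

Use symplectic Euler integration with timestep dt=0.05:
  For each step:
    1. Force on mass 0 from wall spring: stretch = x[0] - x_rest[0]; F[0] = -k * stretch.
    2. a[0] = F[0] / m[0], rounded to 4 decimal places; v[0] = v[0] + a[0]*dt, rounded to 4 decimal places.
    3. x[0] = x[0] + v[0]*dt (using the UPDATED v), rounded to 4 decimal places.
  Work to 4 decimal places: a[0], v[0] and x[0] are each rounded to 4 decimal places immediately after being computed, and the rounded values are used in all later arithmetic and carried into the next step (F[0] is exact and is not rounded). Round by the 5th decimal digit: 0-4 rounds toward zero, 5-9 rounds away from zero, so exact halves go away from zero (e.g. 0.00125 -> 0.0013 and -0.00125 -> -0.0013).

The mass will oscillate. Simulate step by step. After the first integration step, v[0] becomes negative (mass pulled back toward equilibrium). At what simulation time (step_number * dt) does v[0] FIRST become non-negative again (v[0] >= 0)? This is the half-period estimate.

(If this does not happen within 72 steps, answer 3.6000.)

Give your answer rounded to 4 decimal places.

Step 0: x=[4.0000] v=[0.0000]
Step 1: x=[3.9984] v=[-0.0321]
Step 2: x=[3.9952] v=[-0.0642]
Step 3: x=[3.9904] v=[-0.0961]
Step 4: x=[3.9840] v=[-0.1277]
Step 5: x=[3.9761] v=[-0.1590]
Step 6: x=[3.9666] v=[-0.1899]
Step 7: x=[3.9556] v=[-0.2203]
Step 8: x=[3.9431] v=[-0.2501]
Step 9: x=[3.9291] v=[-0.2792]
Step 10: x=[3.9137] v=[-0.3075]
Step 11: x=[3.8970] v=[-0.3350]
Step 12: x=[3.8789] v=[-0.3616]
Step 13: x=[3.8595] v=[-0.3873]
Step 14: x=[3.8389] v=[-0.4119]
Step 15: x=[3.8171] v=[-0.4354]
Step 16: x=[3.7942] v=[-0.4577]
Step 17: x=[3.7703] v=[-0.4788]
Step 18: x=[3.7454] v=[-0.4986]
Step 19: x=[3.7195] v=[-0.5171]
Step 20: x=[3.6928] v=[-0.5342]
Step 21: x=[3.6653] v=[-0.5499]
Step 22: x=[3.6371] v=[-0.5641]
Step 23: x=[3.6083] v=[-0.5768]
Step 24: x=[3.5789] v=[-0.5880]
Step 25: x=[3.5490] v=[-0.5976]
Step 26: x=[3.5187] v=[-0.6056]
Step 27: x=[3.4881] v=[-0.6120]
Step 28: x=[3.4573] v=[-0.6167]
Step 29: x=[3.4263] v=[-0.6198]
Step 30: x=[3.3952] v=[-0.6212]
Step 31: x=[3.3642] v=[-0.6209]
Step 32: x=[3.3333] v=[-0.6190]
Step 33: x=[3.3025] v=[-0.6154]
Step 34: x=[3.2720] v=[-0.6102]
Step 35: x=[3.2418] v=[-0.6033]
Step 36: x=[3.2121] v=[-0.5948]
Step 37: x=[3.1829] v=[-0.5847]
Step 38: x=[3.1542] v=[-0.5731]
Step 39: x=[3.1262] v=[-0.5599]
Step 40: x=[3.0989] v=[-0.5452]
Step 41: x=[3.0724] v=[-0.5291]
Step 42: x=[3.0468] v=[-0.5116]
Step 43: x=[3.0222] v=[-0.4927]
Step 44: x=[2.9986] v=[-0.4725]
Step 45: x=[2.9761] v=[-0.4510]
Step 46: x=[2.9547] v=[-0.4283]
Step 47: x=[2.9345] v=[-0.4044]
Step 48: x=[2.9155] v=[-0.3795]
Step 49: x=[2.8978] v=[-0.3535]
Step 50: x=[2.8815] v=[-0.3266]
Step 51: x=[2.8666] v=[-0.2988]
Step 52: x=[2.8531] v=[-0.2702]
Step 53: x=[2.8411] v=[-0.2409]
Step 54: x=[2.8306] v=[-0.2110]
Step 55: x=[2.8216] v=[-0.1805]
Step 56: x=[2.8141] v=[-0.1495]
Step 57: x=[2.8082] v=[-0.1181]
Step 58: x=[2.8039] v=[-0.0864]
Step 59: x=[2.8012] v=[-0.0545]
Step 60: x=[2.8001] v=[-0.0224]
Step 61: x=[2.8006] v=[0.0097]
First v>=0 after going negative at step 61, time=3.0500

Answer: 3.0500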